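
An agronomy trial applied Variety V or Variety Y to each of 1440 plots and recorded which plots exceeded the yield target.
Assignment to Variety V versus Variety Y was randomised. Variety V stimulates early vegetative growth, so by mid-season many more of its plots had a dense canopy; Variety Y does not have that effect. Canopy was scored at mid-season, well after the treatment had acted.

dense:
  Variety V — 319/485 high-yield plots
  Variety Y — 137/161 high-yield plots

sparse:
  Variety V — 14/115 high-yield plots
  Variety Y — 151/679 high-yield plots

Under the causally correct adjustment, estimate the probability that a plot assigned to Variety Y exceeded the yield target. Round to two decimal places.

Mid-season canopy here is a post-treatment variable shaped by the variety; conditioning on it would introduce bias rather than remove it. The overall comparison is the causal one.
So P(outcome | do(Variety Y)) is just the pooled rate for Variety Y: 288/840 = 0.343.

0.34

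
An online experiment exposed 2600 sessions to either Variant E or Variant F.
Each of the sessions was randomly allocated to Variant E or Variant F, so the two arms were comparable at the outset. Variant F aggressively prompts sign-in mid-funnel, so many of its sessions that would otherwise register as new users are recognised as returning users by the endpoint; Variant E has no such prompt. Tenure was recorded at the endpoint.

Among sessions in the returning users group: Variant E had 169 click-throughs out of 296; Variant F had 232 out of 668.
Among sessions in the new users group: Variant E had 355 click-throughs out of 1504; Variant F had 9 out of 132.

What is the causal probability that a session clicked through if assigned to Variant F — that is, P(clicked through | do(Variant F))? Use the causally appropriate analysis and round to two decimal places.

0.30

User tenure lies on the pathway variant → user tenure → outcome, so adjusting for it blocks the indirect effect. For the total causal effect of variant, use the unadjusted pooled rates.
So P(outcome | do(Variant F)) is just the pooled rate for Variant F: 241/800 = 0.301.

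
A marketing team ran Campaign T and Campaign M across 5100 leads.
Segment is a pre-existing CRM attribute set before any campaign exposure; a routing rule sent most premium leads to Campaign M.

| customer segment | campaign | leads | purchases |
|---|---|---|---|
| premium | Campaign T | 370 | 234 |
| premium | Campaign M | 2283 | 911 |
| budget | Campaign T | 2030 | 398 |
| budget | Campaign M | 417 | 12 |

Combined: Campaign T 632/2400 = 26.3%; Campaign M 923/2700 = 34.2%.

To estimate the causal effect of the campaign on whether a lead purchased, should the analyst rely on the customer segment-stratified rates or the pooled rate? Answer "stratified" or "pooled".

The customer segment-specific comparison favours Campaign T throughout, but the pooled figures favour Campaign M. The question is whether to condition on customer segment.
Customer segment satisfies the back-door criterion: it is not a descendant of the campaign, and it blocks the spurious path from campaign to outcome. Adjusting for it (i.e., using the within-customer segment rates) gives the causal effect.
Within each level — premium: 63.2% vs 39.9%; budget: 19.6% vs 2.9% — Campaign T is higher every time.

stratified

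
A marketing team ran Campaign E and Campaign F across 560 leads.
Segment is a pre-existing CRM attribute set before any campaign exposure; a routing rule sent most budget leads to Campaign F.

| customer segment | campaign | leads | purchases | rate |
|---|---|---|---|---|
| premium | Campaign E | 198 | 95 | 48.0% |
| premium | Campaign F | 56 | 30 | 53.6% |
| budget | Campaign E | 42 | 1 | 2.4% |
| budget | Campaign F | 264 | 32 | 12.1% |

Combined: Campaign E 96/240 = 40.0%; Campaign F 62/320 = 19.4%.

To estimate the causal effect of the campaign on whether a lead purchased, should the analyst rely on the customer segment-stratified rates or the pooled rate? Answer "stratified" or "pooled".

stratified

Since customer segment is a pre-existing factor (not a product of the campaign) and it affects the outcome on its own, it is a confounder. The stratified rates, not the pooled rate, identify the causal effect.
Within each level — premium: 48.0% vs 53.6%; budget: 2.4% vs 12.1% — Campaign F is higher every time.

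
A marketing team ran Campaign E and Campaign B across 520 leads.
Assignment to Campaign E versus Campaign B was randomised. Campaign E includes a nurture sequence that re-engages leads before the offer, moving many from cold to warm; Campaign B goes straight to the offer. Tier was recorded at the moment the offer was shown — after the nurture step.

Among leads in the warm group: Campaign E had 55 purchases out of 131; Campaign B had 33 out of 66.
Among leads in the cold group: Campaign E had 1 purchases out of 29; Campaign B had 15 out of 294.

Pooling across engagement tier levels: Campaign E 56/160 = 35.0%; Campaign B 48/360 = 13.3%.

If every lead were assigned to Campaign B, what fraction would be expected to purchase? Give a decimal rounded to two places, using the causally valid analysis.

0.13

Within every engagement tier level Campaign B has the higher rate, yet pooled Campaign E does — Simpson's reversal.
Because the campaign influences engagement tier, engagement tier is a post-treatment mediator, not a confounder. Stratifying on it would bias the estimate; the causal effect is the crude pooled difference.
So P(outcome | do(Campaign B)) is just the pooled rate for Campaign B: 48/360 = 0.133.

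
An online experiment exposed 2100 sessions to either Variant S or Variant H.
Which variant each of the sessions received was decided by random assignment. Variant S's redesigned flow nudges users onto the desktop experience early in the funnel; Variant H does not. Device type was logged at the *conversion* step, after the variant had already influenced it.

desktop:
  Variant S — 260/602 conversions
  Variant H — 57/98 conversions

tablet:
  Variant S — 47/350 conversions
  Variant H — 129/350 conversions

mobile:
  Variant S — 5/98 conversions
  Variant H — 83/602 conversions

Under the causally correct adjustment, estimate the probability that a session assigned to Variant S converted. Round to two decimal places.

Device type lies on the pathway variant → device type → outcome, so adjusting for it blocks the indirect effect. For the total causal effect of variant, use the unadjusted pooled rates.
So P(outcome | do(Variant S)) is just the pooled rate for Variant S: 312/1050 = 0.297.

0.30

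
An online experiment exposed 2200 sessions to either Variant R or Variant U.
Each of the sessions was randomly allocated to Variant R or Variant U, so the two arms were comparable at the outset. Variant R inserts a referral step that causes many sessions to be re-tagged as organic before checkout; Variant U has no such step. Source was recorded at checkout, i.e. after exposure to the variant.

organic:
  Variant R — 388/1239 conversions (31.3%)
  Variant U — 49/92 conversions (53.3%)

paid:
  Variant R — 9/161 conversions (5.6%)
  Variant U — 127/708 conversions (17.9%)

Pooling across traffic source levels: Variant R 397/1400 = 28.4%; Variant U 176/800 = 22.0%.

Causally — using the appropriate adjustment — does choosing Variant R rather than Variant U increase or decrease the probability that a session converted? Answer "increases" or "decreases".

Within every traffic source level Variant U has the higher rate, yet pooled Variant R does — Simpson's reversal.
Traffic source is downstream of the variant. One should not condition on a consequence of treatment, so the overall rates are the right comparison.
Pooled: Variant R 28.4% vs Variant U 22.0%; Variant R is higher overall.

increases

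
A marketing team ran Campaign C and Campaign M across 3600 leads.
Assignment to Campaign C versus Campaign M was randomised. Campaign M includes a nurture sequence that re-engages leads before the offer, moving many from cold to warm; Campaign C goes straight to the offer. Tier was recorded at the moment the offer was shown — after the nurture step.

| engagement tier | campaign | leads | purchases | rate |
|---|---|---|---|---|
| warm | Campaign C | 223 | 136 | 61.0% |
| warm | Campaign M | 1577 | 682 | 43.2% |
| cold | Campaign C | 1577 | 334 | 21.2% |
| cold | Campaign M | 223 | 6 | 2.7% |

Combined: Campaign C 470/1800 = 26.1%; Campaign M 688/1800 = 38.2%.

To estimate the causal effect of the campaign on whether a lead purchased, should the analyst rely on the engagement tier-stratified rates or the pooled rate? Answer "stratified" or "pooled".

Stratifying would compare campaigns among leads the campaigns themselves sorted into engagement tier groups — a form of selection on an intermediate. The unconditioned pooled rates give the total causal effect.
Pooled: Campaign C 26.1% vs Campaign M 38.2%; Campaign M is higher overall.

pooled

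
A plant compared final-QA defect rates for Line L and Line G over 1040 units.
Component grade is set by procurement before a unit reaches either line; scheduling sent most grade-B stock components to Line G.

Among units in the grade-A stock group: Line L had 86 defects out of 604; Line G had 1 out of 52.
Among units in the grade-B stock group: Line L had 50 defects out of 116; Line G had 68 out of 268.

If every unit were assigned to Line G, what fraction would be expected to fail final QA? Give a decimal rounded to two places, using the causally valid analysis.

0.11

Within every component grade level Line G has the lower rate, yet pooled Line L does — Simpson's reversal.
Here component grade is a common cause — it drives both which line a case falls under and the outcome. The crude comparison mixes populations; the stratum-specific rates are the causally relevant ones.
Standardising Line G to the population component grade mix: 0.631·1/52 + 0.369·68/268 = 0.106.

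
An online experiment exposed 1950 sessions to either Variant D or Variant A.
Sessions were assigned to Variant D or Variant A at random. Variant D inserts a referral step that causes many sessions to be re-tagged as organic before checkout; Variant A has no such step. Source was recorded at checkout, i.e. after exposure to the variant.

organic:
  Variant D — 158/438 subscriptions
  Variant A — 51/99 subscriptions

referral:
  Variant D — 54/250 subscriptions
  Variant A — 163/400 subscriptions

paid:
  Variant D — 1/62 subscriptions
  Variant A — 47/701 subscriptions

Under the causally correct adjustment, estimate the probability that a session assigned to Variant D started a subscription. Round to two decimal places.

The stratified and pooled comparisons disagree (Variant A wins within each traffic source; Variant D wins overall), so the answer turns on the causal role of traffic source.
Stratifying would compare variants among sessions the variants themselves sorted into traffic source groups — a form of selection on an intermediate. The unconditioned pooled rates give the total causal effect.
So P(outcome | do(Variant D)) is just the pooled rate for Variant D: 213/750 = 0.284.

0.28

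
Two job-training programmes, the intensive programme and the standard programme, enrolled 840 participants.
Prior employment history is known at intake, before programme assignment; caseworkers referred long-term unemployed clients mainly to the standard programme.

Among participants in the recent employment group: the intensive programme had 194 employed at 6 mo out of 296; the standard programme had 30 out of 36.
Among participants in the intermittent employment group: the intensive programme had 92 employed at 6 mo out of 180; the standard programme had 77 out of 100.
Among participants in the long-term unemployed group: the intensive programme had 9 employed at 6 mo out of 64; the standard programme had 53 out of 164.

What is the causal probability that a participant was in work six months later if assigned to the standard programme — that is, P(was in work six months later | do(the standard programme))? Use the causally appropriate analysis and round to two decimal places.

The stratified and pooled comparisons disagree (the standard programme wins within each prior employment history; the intensive programme wins overall), so the answer turns on the causal role of prior employment history.
Prior employment history differs across programmes for reasons unrelated to any effect of the programme itself, and it separately predicts the outcome — a classic confounder. We must compare within prior employment history levels.
Standardising the standard programme to the population prior employment history mix: 0.395·30/36 + 0.333·77/100 + 0.271·53/164 = 0.674.

0.67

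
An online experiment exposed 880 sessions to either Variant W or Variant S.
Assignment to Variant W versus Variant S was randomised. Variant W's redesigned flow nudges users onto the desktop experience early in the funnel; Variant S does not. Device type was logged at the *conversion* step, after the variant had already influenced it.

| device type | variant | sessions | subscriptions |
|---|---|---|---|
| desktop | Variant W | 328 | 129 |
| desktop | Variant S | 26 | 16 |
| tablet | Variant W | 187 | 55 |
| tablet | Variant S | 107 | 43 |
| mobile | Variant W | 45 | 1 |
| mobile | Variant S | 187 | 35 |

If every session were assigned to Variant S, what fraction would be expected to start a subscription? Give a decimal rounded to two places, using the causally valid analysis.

The stratified and pooled comparisons disagree (Variant S wins within each device type; Variant W wins overall), so the answer turns on the causal role of device type.
Device type is recorded after the variant and is itself shifted by it — it sits on the causal path from variant to outcome. Conditioning on a mediator would strip out part of the effect we want; the pooled comparison gives the total causal effect.
So P(outcome | do(Variant S)) is just the pooled rate for Variant S: 94/320 = 0.294.

0.29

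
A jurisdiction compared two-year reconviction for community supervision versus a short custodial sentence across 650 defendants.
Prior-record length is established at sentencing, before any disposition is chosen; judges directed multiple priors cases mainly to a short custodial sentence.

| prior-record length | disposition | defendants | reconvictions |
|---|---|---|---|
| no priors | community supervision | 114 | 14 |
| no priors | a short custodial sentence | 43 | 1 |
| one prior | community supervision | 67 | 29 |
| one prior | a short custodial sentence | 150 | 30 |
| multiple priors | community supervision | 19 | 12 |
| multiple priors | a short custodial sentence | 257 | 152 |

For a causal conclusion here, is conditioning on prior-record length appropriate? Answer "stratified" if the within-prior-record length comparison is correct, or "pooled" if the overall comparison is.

stratified

Prior-record length satisfies the back-door criterion: it is not a descendant of the disposition, and it blocks the spurious path from disposition to outcome. Adjusting for it (i.e., using the within-prior-record length rates) gives the causal effect.
Within each level — no priors: 12.3% vs 2.3%; one prior: 43.3% vs 20.0%; multiple priors: 63.2% vs 59.1% — a short custodial sentence is lower every time.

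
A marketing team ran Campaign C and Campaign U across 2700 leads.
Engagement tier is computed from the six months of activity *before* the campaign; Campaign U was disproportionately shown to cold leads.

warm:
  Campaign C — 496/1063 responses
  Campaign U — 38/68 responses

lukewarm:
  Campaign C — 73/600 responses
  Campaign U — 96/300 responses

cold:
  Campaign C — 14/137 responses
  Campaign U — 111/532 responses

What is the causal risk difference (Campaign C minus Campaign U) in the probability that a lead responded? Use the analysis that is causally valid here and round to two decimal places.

Campaign U is higher inside every engagement tier stratum but Campaign C is higher in aggregate. Whether to stratify depends on how engagement tier relates to the campaign.
Nothing the campaign does changes engagement tier; the imbalance is an allocation artefact. With engagement tier also predicting the outcome, the pooled figure is confounded, and the within-stratum comparison is the causal one.
Adjusting over the population distribution of engagement tier: 0.419·(0.467−0.559) + 0.333·(0.122−0.320) + 0.248·(0.102−0.209) = -0.131.

-0.13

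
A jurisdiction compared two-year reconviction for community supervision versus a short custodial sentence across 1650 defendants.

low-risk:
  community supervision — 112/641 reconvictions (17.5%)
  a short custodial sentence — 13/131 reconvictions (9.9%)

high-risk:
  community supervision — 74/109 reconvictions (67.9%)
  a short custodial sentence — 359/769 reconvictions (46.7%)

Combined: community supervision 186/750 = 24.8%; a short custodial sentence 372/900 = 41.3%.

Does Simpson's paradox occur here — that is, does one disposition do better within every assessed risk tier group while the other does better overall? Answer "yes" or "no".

Within each assessed risk tier level (low-risk 17.5% vs 9.9%; high-risk 67.9% vs 46.7%), a short custodial sentence has the lower rate every time. Pooled: 24.8% vs 41.3% — community supervision has the lower rate overall. The two comparisons disagree.

yes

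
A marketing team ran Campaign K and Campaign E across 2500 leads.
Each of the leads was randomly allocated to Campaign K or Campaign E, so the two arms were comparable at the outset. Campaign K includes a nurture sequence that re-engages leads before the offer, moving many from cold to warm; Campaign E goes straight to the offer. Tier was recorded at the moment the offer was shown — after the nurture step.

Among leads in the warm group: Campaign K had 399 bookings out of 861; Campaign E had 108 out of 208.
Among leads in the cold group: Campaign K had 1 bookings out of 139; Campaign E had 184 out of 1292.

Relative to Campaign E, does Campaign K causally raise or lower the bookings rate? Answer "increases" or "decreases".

Campaign E is higher inside every engagement tier stratum but Campaign K is higher in aggregate. Whether to stratify depends on how engagement tier relates to the campaign.
Engagement tier is recorded after the campaign and is itself shifted by it — it sits on the causal path from campaign to outcome. Conditioning on a mediator would strip out part of the effect we want; the pooled comparison gives the total causal effect.
Pooled: Campaign K 40.0% vs Campaign E 19.5%; Campaign K is higher overall.

increases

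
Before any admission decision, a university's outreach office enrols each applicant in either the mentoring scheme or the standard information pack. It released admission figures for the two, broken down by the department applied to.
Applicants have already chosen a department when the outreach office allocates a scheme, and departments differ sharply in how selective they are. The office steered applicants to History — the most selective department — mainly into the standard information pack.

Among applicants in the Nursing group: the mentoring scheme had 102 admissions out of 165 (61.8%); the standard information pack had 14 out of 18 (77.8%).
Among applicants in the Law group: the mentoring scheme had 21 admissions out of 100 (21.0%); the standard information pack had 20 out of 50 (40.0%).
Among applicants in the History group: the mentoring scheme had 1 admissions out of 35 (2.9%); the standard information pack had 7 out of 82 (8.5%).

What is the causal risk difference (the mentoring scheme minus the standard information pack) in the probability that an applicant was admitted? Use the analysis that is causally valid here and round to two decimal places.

-0.14

the standard information pack is higher inside every department stratum but the mentoring scheme is higher in aggregate. Whether to stratify depends on how department relates to the outreach scheme.
Department satisfies the back-door criterion: it is not a descendant of the outreach scheme, and it blocks the spurious path from outreach scheme to outcome. Adjusting for it (i.e., using the within-department rates) gives the causal effect.
Adjusting over the population distribution of department: 0.407·(0.618−0.778) + 0.333·(0.210−0.400) + 0.260·(0.029−0.085) = -0.143.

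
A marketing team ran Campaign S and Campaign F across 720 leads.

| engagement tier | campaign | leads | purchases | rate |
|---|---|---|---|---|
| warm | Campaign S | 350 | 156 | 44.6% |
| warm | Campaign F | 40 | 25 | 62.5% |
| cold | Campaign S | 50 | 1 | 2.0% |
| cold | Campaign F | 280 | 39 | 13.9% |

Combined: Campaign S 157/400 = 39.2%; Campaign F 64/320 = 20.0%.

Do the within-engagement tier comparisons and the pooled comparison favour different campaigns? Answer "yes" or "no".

yes

Within each engagement tier level (warm 44.6% vs 62.5%; cold 2.0% vs 13.9%), Campaign F has the higher rate every time. Pooled: 39.2% vs 20.0% — Campaign S has the higher rate overall. The two comparisons disagree.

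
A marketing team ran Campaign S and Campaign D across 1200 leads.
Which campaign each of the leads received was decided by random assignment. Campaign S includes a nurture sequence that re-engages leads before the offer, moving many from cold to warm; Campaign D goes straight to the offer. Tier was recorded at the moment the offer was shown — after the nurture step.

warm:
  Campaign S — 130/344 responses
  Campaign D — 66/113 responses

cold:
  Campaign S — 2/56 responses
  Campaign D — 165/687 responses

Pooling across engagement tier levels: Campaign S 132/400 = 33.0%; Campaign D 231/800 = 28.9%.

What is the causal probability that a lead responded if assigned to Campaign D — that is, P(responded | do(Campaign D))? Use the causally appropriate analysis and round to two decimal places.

Within every engagement tier level Campaign D has the higher rate, yet pooled Campaign S does — Simpson's reversal.
Engagement tier is recorded after the campaign and is itself shifted by it — it sits on the causal path from campaign to outcome. Conditioning on a mediator would strip out part of the effect we want; the pooled comparison gives the total causal effect.
So P(outcome | do(Campaign D)) is just the pooled rate for Campaign D: 231/800 = 0.289.

0.29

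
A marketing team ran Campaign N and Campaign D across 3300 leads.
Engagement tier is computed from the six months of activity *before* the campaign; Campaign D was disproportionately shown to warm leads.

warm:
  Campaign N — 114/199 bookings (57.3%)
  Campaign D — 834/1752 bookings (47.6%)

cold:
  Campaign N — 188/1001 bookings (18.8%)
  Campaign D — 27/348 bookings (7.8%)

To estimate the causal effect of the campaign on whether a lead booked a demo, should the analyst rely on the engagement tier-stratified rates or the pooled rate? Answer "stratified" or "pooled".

Engagement tier satisfies the back-door criterion: it is not a descendant of the campaign, and it blocks the spurious path from campaign to outcome. Adjusting for it (i.e., using the within-engagement tier rates) gives the causal effect.
Within each level — warm: 57.3% vs 47.6%; cold: 18.8% vs 7.8% — Campaign N is higher every time.

stratified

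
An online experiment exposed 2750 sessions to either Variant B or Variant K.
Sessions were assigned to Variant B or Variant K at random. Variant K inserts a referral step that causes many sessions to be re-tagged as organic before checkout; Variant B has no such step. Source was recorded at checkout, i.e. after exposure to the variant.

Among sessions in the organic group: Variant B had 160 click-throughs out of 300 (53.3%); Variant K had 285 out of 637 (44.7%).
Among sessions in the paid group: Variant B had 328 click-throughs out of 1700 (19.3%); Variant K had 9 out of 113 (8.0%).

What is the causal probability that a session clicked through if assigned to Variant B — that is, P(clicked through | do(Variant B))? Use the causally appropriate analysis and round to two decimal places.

0.24

Traffic source lies on the pathway variant → traffic source → outcome, so adjusting for it blocks the indirect effect. For the total causal effect of variant, use the unadjusted pooled rates.
So P(outcome | do(Variant B)) is just the pooled rate for Variant B: 488/2000 = 0.244.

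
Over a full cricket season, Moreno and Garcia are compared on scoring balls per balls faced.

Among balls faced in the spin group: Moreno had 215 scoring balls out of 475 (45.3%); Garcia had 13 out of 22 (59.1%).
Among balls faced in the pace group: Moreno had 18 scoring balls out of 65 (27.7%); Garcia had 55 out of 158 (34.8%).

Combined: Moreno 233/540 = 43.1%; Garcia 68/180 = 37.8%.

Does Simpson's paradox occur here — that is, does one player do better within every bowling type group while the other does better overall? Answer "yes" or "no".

Within each bowling type level (spin 45.3% vs 59.1%; pace 27.7% vs 34.8%), Garcia has the higher rate every time. Pooled: 43.1% vs 37.8% — Moreno has the higher rate overall. The two comparisons disagree.

yes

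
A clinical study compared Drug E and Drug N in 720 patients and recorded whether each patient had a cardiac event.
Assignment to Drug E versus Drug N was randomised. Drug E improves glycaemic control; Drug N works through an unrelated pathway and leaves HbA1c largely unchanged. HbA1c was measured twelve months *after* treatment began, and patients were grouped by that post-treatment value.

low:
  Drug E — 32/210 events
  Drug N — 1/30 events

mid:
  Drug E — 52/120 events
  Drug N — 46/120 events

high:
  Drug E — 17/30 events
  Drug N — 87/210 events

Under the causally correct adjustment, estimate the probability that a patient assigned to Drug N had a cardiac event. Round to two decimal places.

0.37

The stratified and pooled comparisons disagree (Drug N wins within each HbA1c; Drug E wins overall), so the answer turns on the causal role of HbA1c.
HbA1c is downstream of the drug. One should not condition on a consequence of treatment, so the overall rates are the right comparison.
So P(outcome | do(Drug N)) is just the pooled rate for Drug N: 134/360 = 0.372.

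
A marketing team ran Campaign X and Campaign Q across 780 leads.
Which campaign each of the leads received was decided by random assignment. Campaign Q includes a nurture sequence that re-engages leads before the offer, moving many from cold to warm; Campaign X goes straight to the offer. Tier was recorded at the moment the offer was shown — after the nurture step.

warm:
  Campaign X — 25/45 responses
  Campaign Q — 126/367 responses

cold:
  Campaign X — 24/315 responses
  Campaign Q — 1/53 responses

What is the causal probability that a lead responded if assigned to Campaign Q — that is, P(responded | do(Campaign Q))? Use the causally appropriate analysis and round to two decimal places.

The stratified and pooled comparisons disagree (Campaign X wins within each engagement tier; Campaign Q wins overall), so the answer turns on the causal role of engagement tier.
The distribution of engagement tier is itself part of what the campaign does — it is an intermediate outcome. Holding it fixed would remove that part of the effect; the total effect is the pooled difference.
So P(outcome | do(Campaign Q)) is just the pooled rate for Campaign Q: 127/420 = 0.302.

0.30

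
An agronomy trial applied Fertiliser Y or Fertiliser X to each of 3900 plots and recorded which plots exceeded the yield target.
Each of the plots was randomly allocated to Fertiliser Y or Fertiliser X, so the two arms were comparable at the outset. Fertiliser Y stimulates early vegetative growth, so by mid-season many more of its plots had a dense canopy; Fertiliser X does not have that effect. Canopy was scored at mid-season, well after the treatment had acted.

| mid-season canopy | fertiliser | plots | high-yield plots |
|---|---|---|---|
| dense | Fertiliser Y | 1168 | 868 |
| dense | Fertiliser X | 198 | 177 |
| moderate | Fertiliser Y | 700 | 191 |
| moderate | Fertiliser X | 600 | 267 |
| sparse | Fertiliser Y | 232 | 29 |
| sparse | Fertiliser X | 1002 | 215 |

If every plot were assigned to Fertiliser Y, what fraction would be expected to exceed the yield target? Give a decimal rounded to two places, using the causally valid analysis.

0.52

Mid-season canopy here is a post-treatment variable shaped by the fertiliser; conditioning on it would introduce bias rather than remove it. The overall comparison is the causal one.
So P(outcome | do(Fertiliser Y)) is just the pooled rate for Fertiliser Y: 1088/2100 = 0.518.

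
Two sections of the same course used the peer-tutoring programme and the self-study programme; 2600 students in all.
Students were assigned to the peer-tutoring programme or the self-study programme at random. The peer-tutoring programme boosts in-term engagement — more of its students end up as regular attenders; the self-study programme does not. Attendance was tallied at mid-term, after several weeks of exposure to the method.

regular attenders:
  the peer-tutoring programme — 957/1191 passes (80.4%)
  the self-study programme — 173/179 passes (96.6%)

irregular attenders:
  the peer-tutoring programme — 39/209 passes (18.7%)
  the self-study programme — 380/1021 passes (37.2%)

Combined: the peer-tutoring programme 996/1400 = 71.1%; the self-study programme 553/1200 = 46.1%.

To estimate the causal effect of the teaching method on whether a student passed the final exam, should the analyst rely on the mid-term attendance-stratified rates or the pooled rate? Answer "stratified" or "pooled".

pooled

The stratified and pooled comparisons disagree (the self-study programme wins within each mid-term attendance; the peer-tutoring programme wins overall), so the answer turns on the causal role of mid-term attendance.
The distribution of mid-term attendance is itself part of what the teaching method does — it is an intermediate outcome. Holding it fixed would remove that part of the effect; the total effect is the pooled difference.
Pooled: the peer-tutoring programme 71.1% vs the self-study programme 46.1%; the peer-tutoring programme is higher overall.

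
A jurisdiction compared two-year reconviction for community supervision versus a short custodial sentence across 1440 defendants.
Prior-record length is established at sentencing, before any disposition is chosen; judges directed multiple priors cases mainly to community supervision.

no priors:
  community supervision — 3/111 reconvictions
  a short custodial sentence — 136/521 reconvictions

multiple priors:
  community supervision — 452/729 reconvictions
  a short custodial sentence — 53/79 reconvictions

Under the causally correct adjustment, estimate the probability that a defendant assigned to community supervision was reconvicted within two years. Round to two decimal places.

0.36

Within every prior-record length level community supervision has the lower rate, yet pooled a short custodial sentence does — Simpson's reversal.
Nothing the disposition does changes prior-record length; the imbalance is an allocation artefact. With prior-record length also predicting the outcome, the pooled figure is confounded, and the within-stratum comparison is the causal one.
Standardising community supervision to the population prior-record length mix: 0.439·3/111 + 0.561·452/729 = 0.360.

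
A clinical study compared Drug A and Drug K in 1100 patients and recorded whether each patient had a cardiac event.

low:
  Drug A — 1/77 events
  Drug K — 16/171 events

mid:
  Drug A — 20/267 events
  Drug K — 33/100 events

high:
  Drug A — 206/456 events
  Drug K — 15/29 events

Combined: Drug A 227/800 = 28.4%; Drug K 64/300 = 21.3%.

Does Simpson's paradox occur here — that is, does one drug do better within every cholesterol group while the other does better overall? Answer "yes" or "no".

Within each cholesterol level (low 1.3% vs 9.4%; mid 7.5% vs 33.0%; high 45.2% vs 51.7%), Drug A has the lower rate every time. Pooled: 28.4% vs 21.3% — Drug K has the lower rate overall. The two comparisons disagree.

yes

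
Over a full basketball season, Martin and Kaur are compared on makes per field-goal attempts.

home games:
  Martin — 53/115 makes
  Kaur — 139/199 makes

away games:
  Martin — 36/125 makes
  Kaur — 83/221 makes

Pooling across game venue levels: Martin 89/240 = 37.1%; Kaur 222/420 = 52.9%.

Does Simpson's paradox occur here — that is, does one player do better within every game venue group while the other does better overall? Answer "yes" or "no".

Within each game venue level (home games 46.1% vs 69.8%; away games 28.8% vs 37.6%), Kaur has the higher rate every time. Pooled: 37.1% vs 52.9% — Kaur has the higher rate overall. They agree.

no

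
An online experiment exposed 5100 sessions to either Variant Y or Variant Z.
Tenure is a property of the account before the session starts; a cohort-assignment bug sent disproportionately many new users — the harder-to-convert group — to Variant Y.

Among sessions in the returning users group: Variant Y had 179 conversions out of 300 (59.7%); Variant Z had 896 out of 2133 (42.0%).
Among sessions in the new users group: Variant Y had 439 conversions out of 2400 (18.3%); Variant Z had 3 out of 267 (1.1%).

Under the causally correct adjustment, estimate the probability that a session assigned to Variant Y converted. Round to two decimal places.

0.38

Variant Y is higher inside every user tenure stratum but Variant Z is higher in aggregate. Whether to stratify depends on how user tenure relates to the variant.
Since user tenure is a pre-existing factor (not a product of the variant) and it affects the outcome on its own, it is a confounder. The stratified rates, not the pooled rate, identify the causal effect.
Standardising Variant Y to the population user tenure mix: 0.477·179/300 + 0.523·439/2400 = 0.380.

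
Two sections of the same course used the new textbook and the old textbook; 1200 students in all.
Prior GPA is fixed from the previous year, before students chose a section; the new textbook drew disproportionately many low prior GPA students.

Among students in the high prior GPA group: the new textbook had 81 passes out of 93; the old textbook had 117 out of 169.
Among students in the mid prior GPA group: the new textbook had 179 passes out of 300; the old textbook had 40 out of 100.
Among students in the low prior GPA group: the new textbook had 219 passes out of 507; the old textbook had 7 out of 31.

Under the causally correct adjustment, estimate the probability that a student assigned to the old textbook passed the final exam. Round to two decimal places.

0.39

Within every prior GPA band level the new textbook has the higher rate, yet pooled the old textbook does — Simpson's reversal.
Prior GPA band satisfies the back-door criterion: it is not a descendant of the teaching method, and it blocks the spurious path from teaching method to outcome. Adjusting for it (i.e., using the within-prior GPA band rates) gives the causal effect.
Standardising the old textbook to the population prior GPA band mix: 0.218·117/169 + 0.333·40/100 + 0.448·7/31 = 0.386.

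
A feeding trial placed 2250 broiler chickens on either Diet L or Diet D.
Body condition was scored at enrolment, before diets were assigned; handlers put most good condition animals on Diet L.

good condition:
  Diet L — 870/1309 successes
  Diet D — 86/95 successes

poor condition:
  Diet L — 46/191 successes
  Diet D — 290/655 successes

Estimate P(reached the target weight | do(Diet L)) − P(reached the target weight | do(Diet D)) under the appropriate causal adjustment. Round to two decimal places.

-0.23

Within every starting body condition level Diet D has the higher rate, yet pooled Diet L does — Simpson's reversal.
Here starting body condition is a common cause — it drives both which diet a case falls under and the outcome. The crude comparison mixes populations; the stratum-specific rates are the causally relevant ones.
Adjusting over the population distribution of starting body condition: 0.624·(0.665−0.905) + 0.376·(0.241−0.443) = -0.226.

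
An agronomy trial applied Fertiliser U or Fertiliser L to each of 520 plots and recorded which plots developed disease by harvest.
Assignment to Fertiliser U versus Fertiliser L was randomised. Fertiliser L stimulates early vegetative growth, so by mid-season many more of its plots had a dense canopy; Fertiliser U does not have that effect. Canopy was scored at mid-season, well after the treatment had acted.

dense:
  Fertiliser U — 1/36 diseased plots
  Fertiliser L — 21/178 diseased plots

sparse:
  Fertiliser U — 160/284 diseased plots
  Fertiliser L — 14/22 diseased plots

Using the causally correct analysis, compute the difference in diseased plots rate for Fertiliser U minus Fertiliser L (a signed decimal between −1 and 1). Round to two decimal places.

The mid-season canopy-specific comparison favours Fertiliser U throughout, but the pooled figures favour Fertiliser L. The question is whether to condition on mid-season canopy.
Stratifying would compare fertilisers among plots the fertilisers themselves sorted into mid-season canopy groups — a form of selection on an intermediate. The unconditioned pooled rates give the total causal effect.
The causal difference is the pooled difference: 0.503 − 0.175 = +0.328.

+0.33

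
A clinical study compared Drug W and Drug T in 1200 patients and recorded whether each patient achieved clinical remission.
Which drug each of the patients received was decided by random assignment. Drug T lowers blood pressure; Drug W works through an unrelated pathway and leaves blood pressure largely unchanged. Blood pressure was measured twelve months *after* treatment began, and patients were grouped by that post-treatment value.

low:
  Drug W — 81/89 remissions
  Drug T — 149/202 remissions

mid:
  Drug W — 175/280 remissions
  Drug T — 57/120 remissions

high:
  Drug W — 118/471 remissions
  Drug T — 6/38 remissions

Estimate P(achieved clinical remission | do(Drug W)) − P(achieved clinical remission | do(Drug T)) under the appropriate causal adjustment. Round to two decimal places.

Stratifying would compare drugs among patients the drugs themselves sorted into blood pressure groups — a form of selection on an intermediate. The unconditioned pooled rates give the total causal effect.
The causal difference is the pooled difference: 0.445 − 0.589 = -0.144.

-0.14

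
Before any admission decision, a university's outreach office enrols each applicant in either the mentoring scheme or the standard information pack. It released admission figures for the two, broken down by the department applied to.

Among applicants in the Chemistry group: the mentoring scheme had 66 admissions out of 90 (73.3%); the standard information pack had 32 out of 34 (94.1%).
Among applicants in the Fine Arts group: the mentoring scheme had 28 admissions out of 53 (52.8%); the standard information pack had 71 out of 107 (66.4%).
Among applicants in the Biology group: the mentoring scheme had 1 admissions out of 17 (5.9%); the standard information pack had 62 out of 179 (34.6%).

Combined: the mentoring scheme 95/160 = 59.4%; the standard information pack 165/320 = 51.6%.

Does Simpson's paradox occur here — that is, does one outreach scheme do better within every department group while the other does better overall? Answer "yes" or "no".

yes

Within each department level (Chemistry 73.3% vs 94.1%; Fine Arts 52.8% vs 66.4%; Biology 5.9% vs 34.6%), the standard information pack has the higher rate every time. Pooled: 59.4% vs 51.6% — the mentoring scheme has the higher rate overall. The two comparisons disagree.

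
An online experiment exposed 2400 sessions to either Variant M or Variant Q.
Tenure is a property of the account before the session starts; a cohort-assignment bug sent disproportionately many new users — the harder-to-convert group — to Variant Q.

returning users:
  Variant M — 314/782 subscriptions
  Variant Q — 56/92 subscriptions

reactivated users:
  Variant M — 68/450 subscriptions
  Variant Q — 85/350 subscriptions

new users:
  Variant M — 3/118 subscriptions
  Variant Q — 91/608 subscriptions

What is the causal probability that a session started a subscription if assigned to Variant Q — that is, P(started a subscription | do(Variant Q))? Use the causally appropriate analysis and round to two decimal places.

The imbalance in user tenure arose from how sessions were allocated, not from anything the variant did; and user tenure independently affects the outcome. The pooled gap is confounded — condition on user tenure.
Standardising Variant Q to the population user tenure mix: 0.364·56/92 + 0.333·85/350 + 0.302·91/608 = 0.348.

0.35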